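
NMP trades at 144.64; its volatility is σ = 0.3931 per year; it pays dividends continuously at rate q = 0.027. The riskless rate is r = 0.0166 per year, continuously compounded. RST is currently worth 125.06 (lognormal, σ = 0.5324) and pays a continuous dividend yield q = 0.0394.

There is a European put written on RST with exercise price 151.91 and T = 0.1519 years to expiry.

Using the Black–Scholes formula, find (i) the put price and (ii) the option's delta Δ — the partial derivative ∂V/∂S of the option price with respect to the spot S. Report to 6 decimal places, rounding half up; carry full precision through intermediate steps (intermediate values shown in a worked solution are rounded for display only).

price = 29.792870
Δ = -0.797624

σ√T = 0.5324·√0.1519 = 0.207499
d₁ = (ln(S/K) + (r−q+σ²/2)T) / (σ√T) = (ln(125.06/151.91) + (0.0166−0.0394+0.5324²/2)·0.1519) / 0.207499 = (-0.194495 + 0.018065) / 0.207499 = -0.850267
d₂ = d₁ − σ√T = -0.850267 − 0.207499 = -1.057766
e^{−rT} = 0.997482
e^{−qT} = 0.994033
N(−d₁) = 0.802412,  N(−d₂) = 0.854919
Put price V = K·e^{−rT}·N(−d₂) − S·e^{−qT}·N(−d₁) = 129.543689 − 99.750819 = 29.792870
Δ = −e^{−qT}·N(−d₁) = -0.797624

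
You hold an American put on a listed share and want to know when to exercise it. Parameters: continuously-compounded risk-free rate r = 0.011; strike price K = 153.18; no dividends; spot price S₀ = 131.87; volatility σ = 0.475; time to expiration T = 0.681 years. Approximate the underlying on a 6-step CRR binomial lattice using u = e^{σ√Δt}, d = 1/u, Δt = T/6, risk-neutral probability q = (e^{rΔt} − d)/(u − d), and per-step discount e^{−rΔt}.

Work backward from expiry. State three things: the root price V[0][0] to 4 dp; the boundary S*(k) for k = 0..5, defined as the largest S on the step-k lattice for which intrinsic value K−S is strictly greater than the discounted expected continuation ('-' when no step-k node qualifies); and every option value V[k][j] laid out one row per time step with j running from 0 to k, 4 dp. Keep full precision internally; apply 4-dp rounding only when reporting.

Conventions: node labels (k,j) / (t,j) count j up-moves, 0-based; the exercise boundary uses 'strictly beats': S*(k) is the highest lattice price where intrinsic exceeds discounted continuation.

Δt=0.11350, u=1.17354, d=0.85212, q=0.46397, disc=e^(-rΔt)=0.99875
k=6 terminal: V=max(K-S,0) → 102.6959 83.6533 57.4278 21.3100 0.0000 0.0000 0.0000
k=5: j=0 S=59.2452 intr=93.9348 cont=93.7437 V=93.9348[EX]; j=1 S=81.5925 intr=71.5875 cont=71.3964 V=71.5875[EX]; j=2 S=112.3692 intr=40.8108 cont=40.6196 V=40.8108[EX]; j=3 S=154.7550 intr=0.0000 cont=11.4086 V=11.4086[hold]; j=4 S=213.1286 intr=0.0000 cont=0.0000 V=0.0000[hold]; j=5 S=293.5208 intr=0.0000 cont=0.0000 V=0.0000[hold]  S*(5)=112.3692
k=4: j=0 S=69.5267 intr=83.6533 cont=83.4622 V=83.6533[EX]; j=1 S=95.7522 intr=57.4278 cont=57.2366 V=57.4278[EX]; j=2 S=131.8700 intr=21.3100 cont=27.1353 V=27.1353[hold]; j=3 S=181.6114 intr=0.0000 cont=6.1078 V=6.1078[hold]; j=4 S=250.1153 intr=0.0000 cont=0.0000 V=0.0000[hold]  S*(4)=95.7522
k=3: j=0 S=81.5925 intr=71.5875 cont=71.3964 V=71.5875[EX]; j=1 S=112.3692 intr=40.8108 cont=43.3190 V=43.3190[hold]; j=2 S=154.7550 intr=0.0000 cont=17.3576 V=17.3576[hold]; j=3 S=213.1286 intr=0.0000 cont=3.2699 V=3.2699[hold]  S*(3)=81.5925
k=2: j=0 S=95.7522 intr=57.4278 cont=58.3989 V=58.3989[hold]; j=1 S=131.8700 intr=21.3100 cont=31.2348 V=31.2348[hold]; j=2 S=181.6114 intr=0.0000 cont=10.8079 V=10.8079[hold]  S*(2)=-
k=1: j=0 S=112.3692 intr=40.8108 cont=45.7386 V=45.7386[hold]; j=1 S=154.7550 intr=0.0000 cont=21.7303 V=21.7303[hold]  S*(1)=-
k=0: j=0 S=131.8700 intr=21.3100 cont=34.5564 V=34.5564[hold]  S*(0)=-

price = 34.5564
boundary = - - - 81.5925 95.7522 112.3692
tree:
34.5564
45.7386 21.7303
58.3989 31.2348 10.8079
71.5875 43.3190 17.3576 3.2699
83.6533 57.4278 27.1353 6.1078 0.0000
93.9348 71.5875 40.8108 11.4086 0.0000 0.0000
102.6959 83.6533 57.4278 21.3100 0.0000 0.0000 0.0000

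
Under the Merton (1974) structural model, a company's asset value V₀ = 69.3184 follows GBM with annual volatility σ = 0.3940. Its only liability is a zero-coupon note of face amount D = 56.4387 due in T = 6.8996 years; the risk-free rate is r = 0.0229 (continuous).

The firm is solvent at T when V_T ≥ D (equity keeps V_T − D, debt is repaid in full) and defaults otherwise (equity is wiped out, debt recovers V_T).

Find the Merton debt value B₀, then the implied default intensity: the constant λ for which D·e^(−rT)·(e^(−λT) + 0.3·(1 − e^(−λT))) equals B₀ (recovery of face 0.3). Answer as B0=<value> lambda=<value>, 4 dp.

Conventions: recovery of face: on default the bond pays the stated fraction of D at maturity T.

With assets at 69.3184 and a single debt payment of 56.4387 at 6.8996 years:
d₁ = [ln(V₀/D) + (r + σ²/2)T] / (σ√T)
   = [ln(69.3184/56.4387) + (0.0229 + 0.5·0.3940²)·6.8996] / (0.3940·√6.8996)
   = [0.205555 + 0.693534] / 1.034923 = 0.868750
d₂ = d₁ − σ√T = 0.868750 − 1.034923 = -0.166174
N(d₁) = 0.807508,  N(d₂) = 0.434010,  e^(−rT) = 0.853849
E₀ = V₀·N(d₁) − D·e^(−rT)·N(d₂)
   = 69.3184·0.807508 − 56.4387·0.853849·0.434010 = 35.060155
B₀ = V₀ − E₀ = 69.3184 − 35.060155 = 34.258245
e^(−λT) = (B₀·e^(rT)/D − 0.3)/(1 − 0.3) = (34.2582·1.171167/56.4387 − 0.3)/0.7 = 0.58699513
λ = −ln(0.58699513)/6.8996 = 0.077213

B0=34.2582 lambda=0.0772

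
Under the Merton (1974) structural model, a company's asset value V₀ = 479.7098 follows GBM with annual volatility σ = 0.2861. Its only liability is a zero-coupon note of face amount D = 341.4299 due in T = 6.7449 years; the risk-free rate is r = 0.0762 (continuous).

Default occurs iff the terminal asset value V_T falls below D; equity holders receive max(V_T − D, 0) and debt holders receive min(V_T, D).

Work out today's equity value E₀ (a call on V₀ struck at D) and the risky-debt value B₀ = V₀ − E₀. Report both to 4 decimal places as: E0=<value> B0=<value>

With assets at 479.7098 and a single debt payment of 341.4299 at 6.7449 years:
d₁ = [ln(V₀/D) + (r + σ²/2)T] / (σ√T)
   = [ln(479.7098/341.4299) + (0.0762 + 0.5·0.2861²)·6.7449] / (0.2861·√6.7449)
   = [0.340039 + 0.790007] / 0.743029 = 1.520865
d₂ = d₁ − σ√T = 1.520865 − 0.743029 = 0.777836
N(d₁) = 0.935853,  N(d₂) = 0.781667,  e^(−rT) = 0.598121
E₀ = V₀·N(d₁) − D·e^(−rT)·N(d₂)
   = 479.7098·0.935853 − 341.4299·0.598121·0.781667 = 289.308530
B₀ = V₀ − E₀ = 479.7098 − 289.308530 = 190.401270

E0=289.3085 B0=190.4013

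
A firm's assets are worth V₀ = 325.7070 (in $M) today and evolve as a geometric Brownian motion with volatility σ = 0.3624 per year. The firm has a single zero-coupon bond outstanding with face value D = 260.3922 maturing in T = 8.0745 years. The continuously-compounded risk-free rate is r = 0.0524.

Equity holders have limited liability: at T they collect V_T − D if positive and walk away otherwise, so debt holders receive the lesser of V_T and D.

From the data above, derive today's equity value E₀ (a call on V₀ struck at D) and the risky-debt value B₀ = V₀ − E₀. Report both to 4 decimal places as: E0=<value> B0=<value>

E0=191.5317 B0=134.1753

With assets at 325.7070 and a single debt payment of 260.3922 at 8.0745 years:
d₁ = [ln(V₀/D) + (r + σ²/2)T] / (σ√T)
   = [ln(325.7070/260.3922) + (0.0524 + 0.5·0.3624²)·8.0745] / (0.3624·√8.0745)
   = [0.223809 + 0.953331] / 1.029784 = 1.143095
d₂ = d₁ − σ√T = 1.143095 − 1.029784 = 0.113311
N(d₁) = 0.873500,  N(d₂) = 0.545108,  e^(−rT) = 0.655011
E₀ = V₀·N(d₁) − D·e^(−rT)·N(d₂)
   = 325.7070·0.873500 − 260.3922·0.655011·0.545108 = 191.531746
B₀ = V₀ − E₀ = 325.7070 − 191.531746 = 134.175254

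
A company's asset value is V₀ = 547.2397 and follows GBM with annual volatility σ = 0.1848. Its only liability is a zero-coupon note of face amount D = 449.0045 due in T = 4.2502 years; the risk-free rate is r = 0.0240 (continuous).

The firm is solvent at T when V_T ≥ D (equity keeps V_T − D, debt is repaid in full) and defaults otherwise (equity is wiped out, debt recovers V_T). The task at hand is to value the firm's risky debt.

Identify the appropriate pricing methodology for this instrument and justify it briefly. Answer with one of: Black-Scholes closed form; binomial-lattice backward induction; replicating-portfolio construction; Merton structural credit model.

Key observation: with the firm-asset dynamics (V₀ = 547.2397) and a single zero-coupon liability of face 449.0045 given, debt value, spread, and default probability all derive from the option view of the balance sheet.

framework: Merton structural credit model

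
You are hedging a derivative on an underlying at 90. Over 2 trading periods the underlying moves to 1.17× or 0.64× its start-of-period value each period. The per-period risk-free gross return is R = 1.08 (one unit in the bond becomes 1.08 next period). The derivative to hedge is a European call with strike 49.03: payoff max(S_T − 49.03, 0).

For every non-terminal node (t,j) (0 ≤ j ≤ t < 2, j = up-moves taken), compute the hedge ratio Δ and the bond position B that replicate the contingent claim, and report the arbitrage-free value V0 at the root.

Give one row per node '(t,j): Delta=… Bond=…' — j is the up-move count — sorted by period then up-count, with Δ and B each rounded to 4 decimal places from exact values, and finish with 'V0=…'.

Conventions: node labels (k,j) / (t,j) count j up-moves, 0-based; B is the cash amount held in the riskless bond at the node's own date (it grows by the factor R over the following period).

(0,0): Delta=0.9599 Bond=-38.1253
(1,0): Delta=0.6015 Bond=-20.5305
(1,1): Delta=1.0000 Bond=-45.3981
V0=48.2654

Arbitrage-free pricing uses the up-move probability p* = (R−d)/(u−d) = 0.8302, discounting each step at R = 1.08.
Payoffs at expiry: V(2,0)=0.0000, V(2,1)=18.3620, V(2,2)=74.1710
Node (1,0) S=57.6000: V=(p*·18.3620+(1−p*)·0.0000)/1.08=14.1147; Δ=(18.3620−0.0000)/(67.3920−36.8640)=0.6015; B=V−Δ·S=-20.5305
Node (1,1) S=105.3000: V=(p*·74.1710+(1−p*)·18.3620)/1.08=59.9019; Δ=(74.1710−18.3620)/(123.2010−67.3920)=1.0000; B=V−Δ·S=-45.3981
Node (0,0) S=90.0000: V=(p*·59.9019+(1−p*)·14.1147)/1.08=48.2654; Δ=(59.9019−14.1147)/(105.3000−57.6000)=0.9599; B=V−Δ·S=-38.1253
As a check, the time-0 holding Δ(0,0)·S0 + B(0,0) comes to 48.2654 — exactly V0.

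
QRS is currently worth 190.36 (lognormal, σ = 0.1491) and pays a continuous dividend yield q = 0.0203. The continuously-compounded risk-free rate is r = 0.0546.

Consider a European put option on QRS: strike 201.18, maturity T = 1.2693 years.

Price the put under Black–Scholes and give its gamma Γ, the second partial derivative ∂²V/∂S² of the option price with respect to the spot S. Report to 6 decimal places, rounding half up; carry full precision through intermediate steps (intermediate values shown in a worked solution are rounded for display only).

σ√T = 0.1491·√1.2693 = 0.167981
d₁ = (ln(S/K) + (r−q+σ²/2)T) / (σ√T) = (ln(190.36/201.18) + (0.0546−0.0203+0.1491²/2)·1.2693) / 0.167981 = (-0.055283 + 0.057646) / 0.167981 = 0.014066
d₂ = d₁ − σ√T = 0.014066 − 0.167981 = -0.153915
e^{−rT} = 0.933043
e^{−qT} = 0.974562
N(−d₁) = 0.494389,  N(−d₂) = 0.561162
Put price V = K·e^{−rT}·N(−d₂) − S·e^{−qT}·N(−d₁) = 105.335456 − 91.717867 = 13.617588
φ(d₁) = (1/√(2π))·e^{−d₁²/2} = 0.398903
Γ = e^{−qT}·φ(d₁) / (S·σ·√T) = 0.012157

price = 13.617588
Γ = 0.012157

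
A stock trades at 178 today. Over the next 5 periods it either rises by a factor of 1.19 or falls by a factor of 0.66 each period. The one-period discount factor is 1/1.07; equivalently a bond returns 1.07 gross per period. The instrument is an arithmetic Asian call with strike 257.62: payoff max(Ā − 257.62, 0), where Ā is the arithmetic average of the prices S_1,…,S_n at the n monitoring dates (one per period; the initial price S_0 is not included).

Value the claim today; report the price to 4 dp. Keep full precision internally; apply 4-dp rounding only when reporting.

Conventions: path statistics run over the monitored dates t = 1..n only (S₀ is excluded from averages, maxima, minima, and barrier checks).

Set p* = 0.7736 (from d < R < u); the path-dependent value is the discounted p*-expectation over all price paths.
Enumerate all 2^5 = 32 price paths (U = up ×1.19, D = down ×0.66); each path with k up-moves has probability p*^k·(1−p*)^(5−k).
DDDDD: Ā=60.4515, payoff=0.0000, prob=0.000595
UDDDD: Ā=108.9959, payoff=0.0000, prob=0.002033
DUDDD: Ā=90.1279, payoff=0.0000, prob=0.002033
UUDDD: Ā=162.5034, payoff=0.0000, prob=0.006946
DDUDD: Ā=77.6751, payoff=0.0000, prob=0.002033
UDUDD: Ā=140.0505, payoff=0.0000, prob=0.006946
DUUDD: Ā=121.1825, payoff=0.0000, prob=0.006946
UUUDD: Ā=218.4957, payoff=0.0000, prob=0.023732
DDDUD: Ā=69.4562, payoff=0.0000, prob=0.002033
UDDUD: Ā=125.2316, payoff=0.0000, prob=0.006946
DUDUD: Ā=106.3636, payoff=0.0000, prob=0.006946
UUDUD: Ā=191.7767, payoff=0.0000, prob=0.023732
DDUUD: Ā=93.9107, payoff=0.0000, prob=0.006946
UDUUD: Ā=169.3238, payoff=0.0000, prob=0.023732
DUUUD: Ā=150.4558, payoff=0.0000, prob=0.023732
UUUUD: Ā=271.2763, payoff=13.6563, prob=0.081084
DDDDU: Ā=64.0317, payoff=0.0000, prob=0.002033
UDDDU: Ā=115.4511, payoff=0.0000, prob=0.006946
DUDDU: Ā=96.5831, payoff=0.0000, prob=0.006946
UUDDU: Ā=174.1422, payoff=0.0000, prob=0.023732
DDUDU: Ā=84.1302, payoff=0.0000, prob=0.006946
UDUDU: Ā=151.6893, payoff=0.0000, prob=0.023732
DUUDU: Ā=132.8213, payoff=0.0000, prob=0.023732
UUUDU: Ā=239.4808, payoff=0.0000, prob=0.081084
DDDUU: Ā=75.9113, payoff=0.0000, prob=0.006946
UDDUU: Ā=136.8703, payoff=0.0000, prob=0.023732
DUDUU: Ā=118.0023, payoff=0.0000, prob=0.023732
UUDUU: Ā=212.7618, payoff=0.0000, prob=0.081084
DDUUU: Ā=105.5495, payoff=0.0000, prob=0.023732
UDUUU: Ā=190.3089, payoff=0.0000, prob=0.081084
DUUUU: Ā=171.4409, payoff=0.0000, prob=0.081084
UUUUU: Ā=309.1131, payoff=51.4931, prob=0.277038
Price = Σ prob·payoff / R^5 = 15.372878 / 1.402552 = 10.9606

price = 10.9606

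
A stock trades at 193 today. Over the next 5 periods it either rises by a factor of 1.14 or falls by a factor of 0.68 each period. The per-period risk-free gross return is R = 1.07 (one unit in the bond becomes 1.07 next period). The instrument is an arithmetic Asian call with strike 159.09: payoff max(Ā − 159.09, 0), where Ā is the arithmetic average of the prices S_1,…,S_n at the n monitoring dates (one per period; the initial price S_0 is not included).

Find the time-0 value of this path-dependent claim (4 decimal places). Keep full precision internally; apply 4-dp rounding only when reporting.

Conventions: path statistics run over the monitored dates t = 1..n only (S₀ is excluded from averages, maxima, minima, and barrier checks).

price = 57.9214

Set p* = 0.8478 (from d < R < u); the path-dependent value is the discounted p*-expectation over all price paths.
Enumerate all 2^5 = 32 price paths (U = up ×1.14, D = down ×0.68); each path with k up-moves has probability p*^k·(1−p*)^(5−k).
DDDDD: Ā=70.0991, payoff=0.0000, prob=0.000082
UDDDD: Ā=117.5191, payoff=0.0000, prob=0.000455
DUDDD: Ā=99.7631, payoff=0.0000, prob=0.000455
UUDDD: Ā=167.2499, payoff=8.1599, prob=0.002533
DDUDD: Ā=87.6890, payoff=0.0000, prob=0.000455
UDUDD: Ā=147.0081, payoff=0.0000, prob=0.002533
DUUDD: Ā=129.2521, payoff=0.0000, prob=0.002533
UUUDD: Ā=216.6873, payoff=57.5973, prob=0.014112
DDDUD: Ā=79.4786, payoff=0.0000, prob=0.000455
UDDUD: Ā=133.2436, payoff=0.0000, prob=0.002533
DUDUD: Ā=115.4876, payoff=0.0000, prob=0.002533
UUDUD: Ā=193.6116, payoff=34.5216, prob=0.014112
DDUUD: Ā=103.4135, payoff=0.0000, prob=0.002533
UDUUD: Ā=173.3697, payoff=14.2797, prob=0.014112
DUUUD: Ā=155.6137, payoff=0.0000, prob=0.014112
UUUUD: Ā=260.8818, payoff=101.7918, prob=0.078626
DDDDU: Ā=73.8956, payoff=0.0000, prob=0.000455
UDDDU: Ā=123.8838, payoff=0.0000, prob=0.002533
DUDDU: Ā=106.1278, payoff=0.0000, prob=0.002533
UUDDU: Ā=177.9201, payoff=18.8301, prob=0.014112
DDUDU: Ā=94.0537, payoff=0.0000, prob=0.002533
UDUDU: Ā=157.6783, payoff=0.0000, prob=0.014112
DUUDU: Ā=139.9223, payoff=0.0000, prob=0.014112
UUUDU: Ā=234.5756, payoff=75.4856, prob=0.078626
DDDUU: Ā=85.8433, payoff=0.0000, prob=0.002533
UDDUU: Ā=143.9138, payoff=0.0000, prob=0.014112
DUDUU: Ā=126.1578, payoff=0.0000, prob=0.014112
UUDUU: Ā=211.4999, payoff=52.4099, prob=0.078626
DDUUU: Ā=114.0837, payoff=0.0000, prob=0.014112
UDUUU: Ā=191.2580, payoff=32.1680, prob=0.078626
DUUUU: Ā=173.5020, payoff=14.4120, prob=0.078626
UUUUU: Ā=290.8710, payoff=131.7810, prob=0.438060
Price = Σ prob·payoff / R^5 = 81.237825 / 1.402552 = 57.9214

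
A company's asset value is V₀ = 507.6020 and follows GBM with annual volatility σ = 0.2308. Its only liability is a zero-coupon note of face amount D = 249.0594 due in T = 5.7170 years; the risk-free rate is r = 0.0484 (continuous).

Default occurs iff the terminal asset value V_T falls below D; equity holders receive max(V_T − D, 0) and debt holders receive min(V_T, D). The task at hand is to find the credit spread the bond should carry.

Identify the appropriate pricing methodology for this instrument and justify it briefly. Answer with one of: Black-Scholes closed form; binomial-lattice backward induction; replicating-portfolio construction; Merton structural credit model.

framework: Merton structural credit model

Key observation: a levered firm with one bullet debt due at 5.7170 years is the canonical structural-credit setup: equity is a call on the firm's assets struck at the face value.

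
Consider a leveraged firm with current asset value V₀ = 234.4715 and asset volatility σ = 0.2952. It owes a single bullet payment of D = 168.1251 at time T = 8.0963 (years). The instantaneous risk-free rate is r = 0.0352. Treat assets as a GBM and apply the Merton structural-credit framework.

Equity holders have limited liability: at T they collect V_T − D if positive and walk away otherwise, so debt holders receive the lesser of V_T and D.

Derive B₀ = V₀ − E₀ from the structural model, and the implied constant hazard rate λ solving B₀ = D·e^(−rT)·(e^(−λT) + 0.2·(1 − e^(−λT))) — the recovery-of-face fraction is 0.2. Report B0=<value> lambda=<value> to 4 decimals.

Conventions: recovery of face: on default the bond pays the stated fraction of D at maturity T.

B0=107.9334 lambda=0.0249

Apply the equity-as-call identities (strike 168.1251, horizon 8.0963 years):
d₁ = [ln(V₀/D) + (r + σ²/2)T] / (σ√T)
   = [ln(234.4715/168.1251) + (0.0352 + 0.5·0.2952²)·8.0963] / (0.2952·√8.0963)
   = [0.332626 + 0.637758] / 0.839962 = 1.155271
d₂ = d₁ − σ√T = 1.155271 − 0.839962 = 0.315309
N(d₁) = 0.876010,  N(d₂) = 0.623736,  e^(−rT) = 0.752022
E₀ = V₀·N(d₁) − D·e^(−rT)·N(d₂)
   = 234.4715·0.876010 − 168.1251·0.752022·0.623736 = 126.538090
B₀ = V₀ − E₀ = 234.4715 − 126.538090 = 107.933410
e^(−λT) = (B₀·e^(rT)/D − 0.2)/(1 − 0.2) = (107.9334·1.329748/168.1251 − 0.2)/0.8 = 0.81709429
λ = −ln(0.81709429)/8.0963 = 0.024950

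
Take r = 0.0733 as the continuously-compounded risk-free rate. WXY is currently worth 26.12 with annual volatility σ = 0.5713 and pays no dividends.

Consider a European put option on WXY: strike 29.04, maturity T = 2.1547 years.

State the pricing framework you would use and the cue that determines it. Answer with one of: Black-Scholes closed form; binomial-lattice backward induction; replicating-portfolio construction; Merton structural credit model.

framework: Black-Scholes closed form

Key observation: a European claim on WXY (strike 29.04) — a lognormal (GBM) underlying with constant rate and volatility — has an exact closed-form value; no lattice or capital structure is involved.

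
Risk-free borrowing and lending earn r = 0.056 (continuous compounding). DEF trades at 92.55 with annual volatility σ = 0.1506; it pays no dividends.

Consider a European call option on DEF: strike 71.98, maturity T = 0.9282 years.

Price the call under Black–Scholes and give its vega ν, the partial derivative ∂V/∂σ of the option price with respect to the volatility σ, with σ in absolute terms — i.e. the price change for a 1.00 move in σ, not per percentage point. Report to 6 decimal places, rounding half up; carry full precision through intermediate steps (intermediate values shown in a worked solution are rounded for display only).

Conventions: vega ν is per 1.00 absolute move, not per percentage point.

price = 24.292309
ν = 3.427466

σ√T = 0.1506·√0.9282 = 0.145093
d₁ = (ln(S/K) + (r+σ²/2)T) / (σ√T) = (ln(92.55/71.98) + (0.056+0.1506²/2)·0.9282) / 0.145093 = (0.251361 + 0.062505) / 0.145093 = 2.163208
d₂ = d₁ − σ√T = 2.163208 − 0.145093 = 2.018116
e^{−rT} = 0.949349
N(d₁) = 0.984737,  N(d₂) = 0.978210
Call price V = S·N(d₁) − K·e^{−rT}·N(d₂) = 91.137449 − 66.845140 = 24.292309
φ(d₁) = (1/√(2π))·e^{−d₁²/2} = 0.038439
ν = S·φ(d₁)·√T = 3.427466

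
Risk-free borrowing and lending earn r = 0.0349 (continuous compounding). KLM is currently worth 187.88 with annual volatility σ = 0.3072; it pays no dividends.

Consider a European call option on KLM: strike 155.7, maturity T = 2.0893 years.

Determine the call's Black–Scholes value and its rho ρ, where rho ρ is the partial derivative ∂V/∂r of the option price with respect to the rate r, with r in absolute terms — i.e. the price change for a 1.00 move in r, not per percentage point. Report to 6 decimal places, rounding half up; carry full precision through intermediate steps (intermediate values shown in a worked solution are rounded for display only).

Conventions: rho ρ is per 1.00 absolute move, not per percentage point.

price = 55.572417
ρ = 194.326001

σ√T = 0.3072·√2.0893 = 0.444040
d₁ = (ln(S/K) + (r+σ²/2)T) / (σ√T) = (ln(187.88/155.7) + (0.0349+0.3072²/2)·2.0893) / 0.444040 = (0.187872 + 0.171502) / 0.444040 = 0.809330
d₂ = d₁ − σ√T = 0.809330 − 0.444040 = 0.365290
e^{−rT} = 0.929678
N(d₁) = 0.790837,  N(d₂) = 0.642553
Call price V = S·N(d₁) − K·e^{−rT}·N(d₂) = 148.582516 − 93.010100 = 55.572417
ρ = K·T·e^{−rT}·N(d₂) = 194.326001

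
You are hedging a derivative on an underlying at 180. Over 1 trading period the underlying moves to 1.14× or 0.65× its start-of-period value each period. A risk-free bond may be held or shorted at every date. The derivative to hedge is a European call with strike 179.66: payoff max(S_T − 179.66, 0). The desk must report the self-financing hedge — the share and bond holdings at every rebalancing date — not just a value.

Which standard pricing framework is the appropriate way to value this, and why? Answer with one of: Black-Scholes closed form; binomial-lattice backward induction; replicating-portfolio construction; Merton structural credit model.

framework: replicating-portfolio construction

Key observation: since the answer must list Δ and B at each node of the 1.14/0.65 lattice on 180, the replicating-portfolio method — solving the two-state system at every node — is the one that applies.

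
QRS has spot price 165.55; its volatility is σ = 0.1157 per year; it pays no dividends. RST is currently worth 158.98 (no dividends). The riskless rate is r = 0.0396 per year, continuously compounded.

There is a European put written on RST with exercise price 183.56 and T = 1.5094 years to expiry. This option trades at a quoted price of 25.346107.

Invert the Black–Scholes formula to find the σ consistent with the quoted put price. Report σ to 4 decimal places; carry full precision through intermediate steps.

sigma = 0.2160

At σ = 0.2160 the Black–Scholes value reproduces the quote:
σ√T = 0.216·√1.5094 = 0.265373
d₁ = (ln(S/K) + (r+σ²/2)T) / (σ√T) = (ln(158.98/183.56) + (0.0396+0.216²/2)·1.5094) / 0.265373 = (-0.143763 + 0.094984) / 0.265373 = -0.183816
d₂ = d₁ − σ√T = -0.183816 − 0.265373 = -0.449188
e^{−rT} = 0.941979
N(−d₁) = 0.572921,  N(−d₂) = 0.673352
V = K·e^{−rT}·N(−d₂) − S·N(−d₁) = 116.429091 − 91.082983 = 25.346107 (equal to the quote); since ∂V/∂σ > 0 for all σ, the implied volatility is unique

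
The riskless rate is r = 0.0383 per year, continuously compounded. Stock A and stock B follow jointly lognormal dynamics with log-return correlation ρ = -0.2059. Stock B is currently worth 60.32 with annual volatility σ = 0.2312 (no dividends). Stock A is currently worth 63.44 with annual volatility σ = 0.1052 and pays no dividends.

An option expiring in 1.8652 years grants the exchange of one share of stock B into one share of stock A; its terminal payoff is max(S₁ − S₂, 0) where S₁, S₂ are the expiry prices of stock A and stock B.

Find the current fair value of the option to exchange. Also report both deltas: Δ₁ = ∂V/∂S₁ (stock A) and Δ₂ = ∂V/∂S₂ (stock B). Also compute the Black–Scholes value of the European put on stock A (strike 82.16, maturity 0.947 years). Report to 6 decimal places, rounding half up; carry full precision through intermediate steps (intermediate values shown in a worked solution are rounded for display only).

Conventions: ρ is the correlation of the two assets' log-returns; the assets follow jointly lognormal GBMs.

σ_eff = √(σ₁² + σ₂² − 2ρσ₁σ₂) = √(0.1052² + 0.2312² − 2·-0.2059·0.1052·0.2312) = 0.273014
d₁ = (ln(S₁/S₂) + (q₂ − q₁ + σ_eff²/2)T) / (σ_eff√T) = (ln(63.44/60.32) + (0.0 − 0.0 + 0.037268)·1.8652) / 0.372861 = 0.321684
d₂ = d₁ − σ_eff√T = 0.321684 − 0.372861 = -0.051177
N(d₁) = 0.626154,  N(d₂) = 0.479592
V = S₁·e^{−q₁T}·N(d₁) − S₂·e^{−q₂T}·N(d₂) = 39.723213 − 28.929012 = 10.794200
Δ₁ = e^{−q₁T}·N(d₁) = 0.626154;  Δ₂ = −e^{−q₂T}·N(d₂) = -0.479592
[vanilla: stock A put K=82.16]
σ√T = 0.1052·√0.947 = 0.102374
d₁ = (ln(S/K) + (r+σ²/2)T) / (σ√T) = (ln(63.44/82.16) + (0.0383+0.1052²/2)·0.947) / 0.102374 = (-0.258574 + 0.041510) / 0.102374 = -2.120295
d₂ = d₁ − σ√T = -2.120295 − 0.102374 = -2.222670
e^{−rT} = 0.964380
N(−d₁) = 0.983009,  N(−d₂) = 0.986881
price = K·e^{−rT}·N(−d₂) − S·N(−d₁) = 78.193976 − 62.362118 = 15.831858

exchange price = 10.794200
Δ1 = 0.626154
Δ2 = -0.479592
price(stock A put K=82.16) = 15.831858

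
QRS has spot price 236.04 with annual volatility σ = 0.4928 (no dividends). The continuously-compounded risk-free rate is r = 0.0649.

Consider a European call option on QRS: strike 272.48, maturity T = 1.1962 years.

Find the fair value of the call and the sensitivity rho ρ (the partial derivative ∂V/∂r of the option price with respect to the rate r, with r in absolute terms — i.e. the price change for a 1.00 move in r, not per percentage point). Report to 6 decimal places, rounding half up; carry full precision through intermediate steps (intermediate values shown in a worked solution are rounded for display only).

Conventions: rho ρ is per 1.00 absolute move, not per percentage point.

σ√T = 0.4928·√1.1962 = 0.538980
d₁ = (ln(S/K) + (r+σ²/2)T) / (σ√T) = (ln(236.04/272.48) + (0.0649+0.4928²/2)·1.1962) / 0.538980 = (-0.143564 + 0.222883) / 0.538980 = 0.147165
d₂ = d₁ − σ√T = 0.147165 − 0.538980 = -0.391815
e^{−rT} = 0.925304
N(d₁) = 0.558499,  N(d₂) = 0.347598
Call price V = S·N(d₁) − K·e^{−rT}·N(d₂) = 131.828155 − 87.638640 = 44.189515
ρ = K·T·e^{−rT}·N(d₂) = 104.833341

price = 44.189515
ρ = 104.833341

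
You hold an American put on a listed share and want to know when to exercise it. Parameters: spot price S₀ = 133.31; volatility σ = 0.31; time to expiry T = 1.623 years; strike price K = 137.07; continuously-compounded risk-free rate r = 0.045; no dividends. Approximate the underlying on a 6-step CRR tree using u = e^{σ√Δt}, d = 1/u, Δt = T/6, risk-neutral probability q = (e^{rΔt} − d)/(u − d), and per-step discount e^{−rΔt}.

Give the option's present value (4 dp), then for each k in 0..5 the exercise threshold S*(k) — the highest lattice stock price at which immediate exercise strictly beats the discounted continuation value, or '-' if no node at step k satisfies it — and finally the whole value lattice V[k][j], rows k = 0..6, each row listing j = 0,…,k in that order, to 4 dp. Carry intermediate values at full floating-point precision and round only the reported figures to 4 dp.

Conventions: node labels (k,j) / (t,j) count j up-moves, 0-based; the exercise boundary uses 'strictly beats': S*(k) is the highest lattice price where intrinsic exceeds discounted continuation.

price = 18.8261
boundary = - - 96.5651 82.1862 96.5651 113.4597
tree:
18.8261
28.1495 9.8760
40.5049 16.3676 3.5647
54.8838 26.3151 6.7268 0.4597
67.1216 40.5049 12.6358 0.9262 0.0000
77.5372 54.8838 23.6103 1.8662 0.0000 0.0000
86.4018 67.1216 40.5049 3.7600 0.0000 0.0000 0.0000

params: Δt=0.27050 u=1.17495 d=0.85110 q=0.49760 e^(-rΔt)=0.98790
t_6 payoffs: 86.4018 67.1216 40.5049 3.7600 0.0000 0.0000 0.0000
t_5: node(5,0) S=59.5328 payoff=77.5372 vs cont=75.8788 → 77.5372 [stop]  node(5,1) S=82.1862 payoff=54.8838 vs cont=53.2254 → 54.8838 [stop]  node(5,2) S=113.4597 payoff=23.6103 vs cont=21.9520 → 23.6103 [stop]  node(5,3) S=156.6332 payoff=0.0000 vs cont=1.8662 → 1.8662 [wait]  node(5,4) S=216.2352 payoff=0.0000 vs cont=0.0000 → 0.0000 [wait]  node(5,5) S=298.5168 payoff=0.0000 vs cont=0.0000 → 0.0000 [wait]  ⇒ S*(5)=113.4597
t_4: node(4,0) S=69.9484 payoff=67.1216 vs cont=65.4632 → 67.1216 [stop]  node(4,1) S=96.5651 payoff=40.5049 vs cont=38.8465 → 40.5049 [stop]  node(4,2) S=133.3100 payoff=3.7600 vs cont=12.6358 → 12.6358 [wait]  node(4,3) S=184.0370 payoff=0.0000 vs cont=0.9262 → 0.9262 [wait]  node(4,4) S=254.0666 payoff=0.0000 vs cont=0.0000 → 0.0000 [wait]  ⇒ S*(4)=96.5651
t_3: node(3,0) S=82.1862 payoff=54.8838 vs cont=53.2254 → 54.8838 [stop]  node(3,1) S=113.4597 payoff=23.6103 vs cont=26.3151 → 26.3151 [wait]  node(3,2) S=156.6332 payoff=0.0000 vs cont=6.7268 → 6.7268 [wait]  node(3,3) S=216.2352 payoff=0.0000 vs cont=0.4597 → 0.4597 [wait]  ⇒ S*(3)=82.1862
t_2: node(2,0) S=96.5651 payoff=40.5049 vs cont=40.1761 → 40.5049 [stop]  node(2,1) S=133.3100 payoff=3.7600 vs cont=16.3676 → 16.3676 [wait]  node(2,2) S=184.0370 payoff=0.0000 vs cont=3.5647 → 3.5647 [wait]  ⇒ S*(2)=96.5651
t_1: node(1,0) S=113.4597 payoff=23.6103 vs cont=28.1495 → 28.1495 [wait]  node(1,1) S=156.6332 payoff=0.0000 vs cont=9.8760 → 9.8760 [wait]  ⇒ S*(1)=-
t_0: node(0,0) S=133.3100 payoff=3.7600 vs cont=18.8261 → 18.8261 [wait]  ⇒ S*(0)=-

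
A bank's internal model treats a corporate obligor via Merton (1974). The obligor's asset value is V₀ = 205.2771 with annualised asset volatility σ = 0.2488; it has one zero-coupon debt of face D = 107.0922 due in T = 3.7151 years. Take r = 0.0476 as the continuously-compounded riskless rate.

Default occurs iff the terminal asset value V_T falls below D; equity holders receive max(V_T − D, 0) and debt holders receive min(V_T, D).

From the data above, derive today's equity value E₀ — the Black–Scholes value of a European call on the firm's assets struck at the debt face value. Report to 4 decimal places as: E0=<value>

Apply the equity-as-call identities (strike 107.0922, horizon 3.7151 years):
d₁ = [ln(V₀/D) + (r + σ²/2)T] / (σ√T)
   = [ln(205.2771/107.0922) + (0.0476 + 0.5·0.2488²)·3.7151] / (0.2488·√3.7151)
   = [0.650671 + 0.291824] / 0.479552 = 1.965365
d₂ = d₁ − σ√T = 1.965365 − 0.479552 = 1.485813
N(d₁) = 0.975314,  N(d₂) = 0.931336,  e^(−rT) = 0.837915
E₀ = V₀·N(d₁) − D·e^(−rT)·N(d₂)
   = 205.2771·0.975314 − 107.0922·0.837915·0.931336 = 116.637012

E0=116.6370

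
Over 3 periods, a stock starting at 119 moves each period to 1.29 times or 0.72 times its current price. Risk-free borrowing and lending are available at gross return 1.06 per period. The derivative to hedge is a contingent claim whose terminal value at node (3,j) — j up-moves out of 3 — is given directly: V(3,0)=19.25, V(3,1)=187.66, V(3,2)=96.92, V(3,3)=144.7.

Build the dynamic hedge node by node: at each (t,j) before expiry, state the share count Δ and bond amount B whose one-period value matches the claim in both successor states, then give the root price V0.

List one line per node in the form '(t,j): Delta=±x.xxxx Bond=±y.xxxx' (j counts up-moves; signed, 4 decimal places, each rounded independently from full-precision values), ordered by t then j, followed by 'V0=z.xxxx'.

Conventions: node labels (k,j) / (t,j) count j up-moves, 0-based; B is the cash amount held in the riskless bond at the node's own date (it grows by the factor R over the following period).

(0,0): Delta=0.0097 Bond=106.6476
(1,0): Delta=0.2671 Bond=90.9901
(1,1): Delta=-0.0875 Bond=127.9670
(2,0): Delta=4.7894 Bond=-182.5268
(2,1): Delta=-1.4403 Bond=285.1688
(2,2): Delta=0.4233 Bond=34.4965
V0=107.8035

The replicating-portfolio and risk-neutral prices coincide; use p* = (1.06−0.72)/(1.29−0.72) = 0.5965 for the latter.
Expiry values: V(3,0)=19.2500, V(3,1)=187.6600, V(3,2)=96.9200, V(3,3)=144.7000
  t=2,j=0: stock 61.6896 → up 79.5796 (V=187.6600), down 44.4165 (V=19.2500). Price 112.9293; hedge Δ=4.7894, bond B=-182.5268.
  t=2,j=1: stock 110.5272 → up 142.5801 (V=96.9200), down 79.5796 (V=187.6600). Price 125.9758; hedge Δ=-1.4403, bond B=285.1688.
  t=2,j=2: stock 198.0279 → up 255.4560 (V=144.7000), down 142.5801 (V=96.9200). Price 118.3211; hedge Δ=0.4233, bond B=34.4965.
  t=1,j=0: stock 85.6800 → up 110.5272 (V=125.9758), down 61.6896 (V=112.9293). Price 113.8787; hedge Δ=0.2671, bond B=90.9901.
  t=1,j=1: stock 153.5100 → up 198.0279 (V=118.3211), down 110.5272 (V=125.9758). Price 114.5376; hedge Δ=-0.0875, bond B=127.9670.
  t=0,j=0: stock 119.0000 → up 153.5100 (V=114.5376), down 85.6800 (V=113.8787). Price 107.8035; hedge Δ=0.0097, bond B=106.6476.
Check: Δ(0,0)·S0 + B(0,0) = 107.8035 = V0.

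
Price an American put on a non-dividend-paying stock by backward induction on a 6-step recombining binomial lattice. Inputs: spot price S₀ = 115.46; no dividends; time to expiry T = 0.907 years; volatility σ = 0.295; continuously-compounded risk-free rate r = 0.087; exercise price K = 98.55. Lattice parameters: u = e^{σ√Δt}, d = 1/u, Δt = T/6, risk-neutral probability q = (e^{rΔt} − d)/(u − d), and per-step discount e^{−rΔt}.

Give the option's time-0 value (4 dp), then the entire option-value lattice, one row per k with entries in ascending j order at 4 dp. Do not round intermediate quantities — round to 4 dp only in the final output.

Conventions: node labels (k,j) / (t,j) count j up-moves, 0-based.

price = 3.6844
tree:
3.6844
6.3086 1.4395
10.4909 2.7419 0.3157
16.7994 5.1353 0.6790 0.0000
25.5734 9.4059 1.4605 0.0000 0.0000
33.4814 16.7044 3.1416 0.0000 0.0000 0.0000
40.5325 25.5734 6.7574 0.0000 0.0000 0.0000 0.0000

Δt=0.15117, u=1.12153, d=0.89164, q=0.52894, disc=e^(-rΔt)=0.98693
k=6 terminal: V=max(K-S,0) → 40.5325 25.5734 6.7574 0.0000 0.0000 0.0000 0.0000
k=5: j=0 S=65.0686 intr=33.4814 cont=32.1938 V=33.4814[EX]; j=1 S=81.8456 intr=16.7044 cont=15.4168 V=16.7044[EX]; j=2 S=102.9484 intr=0.0000 cont=3.1416 V=3.1416[hold]; j=3 S=129.4922 intr=0.0000 cont=0.0000 V=0.0000[hold]; j=4 S=162.8800 intr=0.0000 cont=0.0000 V=0.0000[hold]; j=5 S=204.8763 intr=0.0000 cont=0.0000 V=0.0000[hold]
k=4: j=0 S=72.9766 intr=25.5734 cont=24.2858 V=25.5734[EX]; j=1 S=91.7926 intr=6.7574 cont=9.4059 V=9.4059[hold]; j=2 S=115.4600 intr=0.0000 cont=1.4605 V=1.4605[hold]; j=3 S=145.2298 intr=0.0000 cont=0.0000 V=0.0000[hold]; j=4 S=182.6753 intr=0.0000 cont=0.0000 V=0.0000[hold]
k=3: j=0 S=81.8456 intr=16.7044 cont=16.7994 V=16.7994[hold]; j=1 S=102.9484 intr=0.0000 cont=5.1353 V=5.1353[hold]; j=2 S=129.4922 intr=0.0000 cont=0.6790 V=0.6790[hold]; j=3 S=162.8800 intr=0.0000 cont=0.0000 V=0.0000[hold]
k=2: j=0 S=91.7926 intr=6.7574 cont=10.4909 V=10.4909[hold]; j=1 S=115.4600 intr=0.0000 cont=2.7419 V=2.7419[hold]; j=2 S=145.2298 intr=0.0000 cont=0.3157 V=0.3157[hold]
k=1: j=0 S=102.9484 intr=0.0000 cont=6.3086 V=6.3086[hold]; j=1 S=129.4922 intr=0.0000 cont=1.4395 V=1.4395[hold]
k=0: j=0 S=115.4600 intr=0.0000 cont=3.6844 V=3.6844[hold]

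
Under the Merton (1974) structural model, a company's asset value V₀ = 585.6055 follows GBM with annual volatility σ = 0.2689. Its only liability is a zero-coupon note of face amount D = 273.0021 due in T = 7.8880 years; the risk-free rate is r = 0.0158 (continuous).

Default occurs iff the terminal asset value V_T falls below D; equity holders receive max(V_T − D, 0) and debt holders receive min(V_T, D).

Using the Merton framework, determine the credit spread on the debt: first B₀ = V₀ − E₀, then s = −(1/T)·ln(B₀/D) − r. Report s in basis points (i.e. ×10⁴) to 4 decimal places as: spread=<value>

Work the structural quantities from V₀ = 585.6055 against face 273.0021:
d₁ = [ln(V₀/D) + (r + σ²/2)T] / (σ√T)
   = [ln(585.6055/273.0021) + (0.0158 + 0.5·0.2689²)·7.8880] / (0.2689·√7.8880)
   = [0.763167 + 0.409810] / 0.755221 = 1.553156
d₂ = d₁ − σ√T = 1.553156 − 0.755221 = 0.797935
N(d₁) = 0.939807,  N(d₂) = 0.787546,  e^(−rT) = 0.882823
E₀ = V₀·N(d₁) − D·e^(−rT)·N(d₂)
   = 585.6055·0.939807 − 273.0021·0.882823·0.787546 = 360.547750
B₀ = V₀ − E₀ = 585.6055 − 360.547750 = 225.057750
spread = −(1/T)·ln(B₀/D) − r = −(1/7.8880)·ln(225.057750/273.0021) − 0.0158 = 0.00868307
in basis points: 0.00868307 × 10⁴ = 86.8307 bp

spread=86.8307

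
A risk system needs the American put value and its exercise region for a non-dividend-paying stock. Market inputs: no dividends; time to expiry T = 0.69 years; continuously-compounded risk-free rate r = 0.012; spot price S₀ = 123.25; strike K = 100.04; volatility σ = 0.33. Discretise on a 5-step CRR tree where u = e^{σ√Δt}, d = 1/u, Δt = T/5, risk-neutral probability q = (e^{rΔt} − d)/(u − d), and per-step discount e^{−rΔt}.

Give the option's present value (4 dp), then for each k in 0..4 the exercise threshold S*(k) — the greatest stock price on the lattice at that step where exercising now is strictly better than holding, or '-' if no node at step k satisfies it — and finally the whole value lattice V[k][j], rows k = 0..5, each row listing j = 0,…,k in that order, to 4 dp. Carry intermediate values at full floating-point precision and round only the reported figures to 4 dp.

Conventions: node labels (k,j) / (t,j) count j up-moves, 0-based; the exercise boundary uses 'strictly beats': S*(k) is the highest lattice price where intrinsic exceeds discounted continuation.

Δt=0.13800  u=1.13042  d=0.88463  q=0.47613  discount=0.99835
step 5 (expiry): payoffs max(K−S,0) = 33.2691 14.7168 0.0000 0.0000 0.0000 0.0000
step 4: (k=4,j=0): S=75.4792, K−S=24.5608, hold=24.3953 ⇒ V=24.5608 exercise | (k=4,j=1): S=96.4511, K−S=3.5889, hold=7.6969 ⇒ V=7.6969 continue | (k=4,j=2): S=123.2500, K−S=0.0000, hold=0.0000 ⇒ V=0.0000 continue | (k=4,j=3): S=157.4950, K−S=0.0000, hold=0.0000 ⇒ V=0.0000 continue | (k=4,j=4): S=201.2551, K−S=0.0000, hold=0.0000 ⇒ V=0.0000 continue  boundary S*=75.4792
step 3: (k=3,j=0): S=85.3232, K−S=14.7168, hold=16.5040 ⇒ V=16.5040 continue | (k=3,j=1): S=109.0302, K−S=0.0000, hold=4.0255 ⇒ V=4.0255 continue | (k=3,j=2): S=139.3243, K−S=0.0000, hold=0.0000 ⇒ V=0.0000 continue | (k=3,j=3): S=178.0356, K−S=0.0000, hold=0.0000 ⇒ V=0.0000 continue  boundary S*=-
step 2: (k=2,j=0): S=96.4511, K−S=3.5889, hold=10.5451 ⇒ V=10.5451 continue | (k=2,j=1): S=123.2500, K−S=0.0000, hold=2.1053 ⇒ V=2.1053 continue | (k=2,j=2): S=157.4950, K−S=0.0000, hold=0.0000 ⇒ V=0.0000 continue  boundary S*=-
step 1: (k=1,j=0): S=109.0302, K−S=0.0000, hold=6.5158 ⇒ V=6.5158 continue | (k=1,j=1): S=139.3243, K−S=0.0000, hold=1.1011 ⇒ V=1.1011 continue  boundary S*=-
step 0: (k=0,j=0): S=123.2500, K−S=0.0000, hold=3.9312 ⇒ V=3.9312 continue  boundary S*=-

price = 3.9312
boundary = - - - - 75.4792
tree:
3.9312
6.5158 1.1011
10.5451 2.1053 0.0000
16.5040 4.0255 0.0000 0.0000
24.5608 7.6969 0.0000 0.0000 0.0000
33.2691 14.7168 0.0000 0.0000 0.0000 0.0000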